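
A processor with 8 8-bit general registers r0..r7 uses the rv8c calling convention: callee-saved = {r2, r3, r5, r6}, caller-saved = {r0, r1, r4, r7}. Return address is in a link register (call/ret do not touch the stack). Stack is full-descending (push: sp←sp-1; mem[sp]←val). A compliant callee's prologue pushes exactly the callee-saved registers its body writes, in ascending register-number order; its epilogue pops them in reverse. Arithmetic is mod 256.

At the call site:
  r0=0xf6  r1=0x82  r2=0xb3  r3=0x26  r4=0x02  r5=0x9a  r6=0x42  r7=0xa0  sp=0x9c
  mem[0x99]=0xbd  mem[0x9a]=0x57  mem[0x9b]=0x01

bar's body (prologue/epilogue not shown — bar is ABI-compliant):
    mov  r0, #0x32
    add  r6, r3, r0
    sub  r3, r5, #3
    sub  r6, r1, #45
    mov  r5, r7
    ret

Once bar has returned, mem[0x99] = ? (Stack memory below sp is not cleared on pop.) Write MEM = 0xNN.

prologue: push r3 -> mem[0x9b]=0x26, sp=0x9b
prologue: push r5 -> mem[0x9a]=0x9a, sp=0x9a
prologue: push r6 -> mem[0x99]=0x42, sp=0x99
body[0] mov  r0, #0x32 -> r0=0x32
body[1] add  r6, r3, r0 -> r6=0x58
body[2] sub  r3, r5, #3 -> r3=0x97
body[3] sub  r6, r1, #45 -> r6=0x55
body[4] mov  r5, r7 -> r5=0xa0
epilogue: pop r6=0x42, sp=0x9a
epilogue: pop r5=0x9a, sp=0x9b
epilogue: pop r3=0x26, sp=0x9c
prologue pushed ['r3', 'r5', 'r6'] at ['0x9b', '0x9a', '0x99']

MEM = 0x42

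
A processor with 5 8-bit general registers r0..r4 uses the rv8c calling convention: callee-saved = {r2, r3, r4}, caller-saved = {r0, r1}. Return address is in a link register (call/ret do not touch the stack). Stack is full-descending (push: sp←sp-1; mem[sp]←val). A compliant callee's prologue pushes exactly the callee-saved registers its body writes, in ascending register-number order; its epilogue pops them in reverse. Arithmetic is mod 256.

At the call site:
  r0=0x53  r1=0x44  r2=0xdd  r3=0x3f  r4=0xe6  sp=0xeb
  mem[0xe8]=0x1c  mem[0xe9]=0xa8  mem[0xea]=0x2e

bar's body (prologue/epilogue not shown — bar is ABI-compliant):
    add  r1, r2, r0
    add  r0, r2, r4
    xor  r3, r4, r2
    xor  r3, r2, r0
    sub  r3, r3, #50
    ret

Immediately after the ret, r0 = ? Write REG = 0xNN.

prologue: push r3 → mem[0xea]=0x3f, sp=0xea
body[0] add  r1, r2, r0 → r1=0x30
body[1] add  r0, r2, r4 → r0=0xc3
body[2] xor  r3, r4, r2 → r3=0x3b
body[3] xor  r3, r2, r0 → r3=0x1e
body[4] sub  r3, r3, #50 → r3=0xec
epilogue: pop r3=0x3f, sp=0xeb
r0 is caller-saved → body value

REG = 0xc3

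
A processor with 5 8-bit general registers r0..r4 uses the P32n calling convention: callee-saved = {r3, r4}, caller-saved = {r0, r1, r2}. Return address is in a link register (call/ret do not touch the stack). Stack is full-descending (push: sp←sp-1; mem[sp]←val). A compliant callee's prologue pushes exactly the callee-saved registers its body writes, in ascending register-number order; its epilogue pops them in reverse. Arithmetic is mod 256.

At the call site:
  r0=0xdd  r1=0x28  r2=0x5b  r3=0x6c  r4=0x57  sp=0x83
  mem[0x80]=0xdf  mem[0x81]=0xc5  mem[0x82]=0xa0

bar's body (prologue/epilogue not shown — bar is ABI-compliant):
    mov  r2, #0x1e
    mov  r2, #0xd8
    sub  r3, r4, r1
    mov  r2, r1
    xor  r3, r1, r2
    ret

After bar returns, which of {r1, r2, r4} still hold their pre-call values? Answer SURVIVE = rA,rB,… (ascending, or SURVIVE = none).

SURVIVE = r1,r4

prologue: push r3 -> mem[0x82]=0x6c, sp=0x82
body[0] mov  r2, #0x1e -> r2=0x1e
body[1] mov  r2, #0xd8 -> r2=0xd8
body[2] sub  r3, r4, r1 -> r3=0x2f
body[3] mov  r2, r1 -> r2=0x28
body[4] xor  r3, r1, r2 -> r3=0x00
epilogue: pop r3=0x6c, sp=0x83
r1: caller-saved, written=False
r2: caller-saved, written=True
r4: callee-saved, written=False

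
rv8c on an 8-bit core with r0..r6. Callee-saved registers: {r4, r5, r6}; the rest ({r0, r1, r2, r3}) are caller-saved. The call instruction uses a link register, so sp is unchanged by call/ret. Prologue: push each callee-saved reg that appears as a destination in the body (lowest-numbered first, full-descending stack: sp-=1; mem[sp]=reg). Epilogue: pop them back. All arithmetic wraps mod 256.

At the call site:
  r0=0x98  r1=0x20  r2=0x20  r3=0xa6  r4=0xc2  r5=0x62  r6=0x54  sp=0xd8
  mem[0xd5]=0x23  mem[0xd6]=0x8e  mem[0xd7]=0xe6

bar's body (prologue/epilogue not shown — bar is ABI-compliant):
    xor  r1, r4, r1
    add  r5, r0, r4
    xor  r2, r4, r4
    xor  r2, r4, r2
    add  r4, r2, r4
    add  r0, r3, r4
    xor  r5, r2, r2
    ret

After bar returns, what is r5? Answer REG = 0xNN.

REG = 0x62

prologue: push r4 → mem[0xd7]=0xc2, sp=0xd7
prologue: push r5 → mem[0xd6]=0x62, sp=0xd6
body[0] xor  r1, r4, r1 → r1=0xe2
body[1] add  r5, r0, r4 → r5=0x5a
body[2] xor  r2, r4, r4 → r2=0x00
body[3] xor  r2, r4, r2 → r2=0xc2
body[4] add  r4, r2, r4 → r4=0x84
body[5] add  r0, r3, r4 → r0=0x2a
body[6] xor  r5, r2, r2 → r5=0x00
epilogue: pop r5=0x62, sp=0xd7
epilogue: pop r4=0xc2, sp=0xd8
r5 is callee-saved → restored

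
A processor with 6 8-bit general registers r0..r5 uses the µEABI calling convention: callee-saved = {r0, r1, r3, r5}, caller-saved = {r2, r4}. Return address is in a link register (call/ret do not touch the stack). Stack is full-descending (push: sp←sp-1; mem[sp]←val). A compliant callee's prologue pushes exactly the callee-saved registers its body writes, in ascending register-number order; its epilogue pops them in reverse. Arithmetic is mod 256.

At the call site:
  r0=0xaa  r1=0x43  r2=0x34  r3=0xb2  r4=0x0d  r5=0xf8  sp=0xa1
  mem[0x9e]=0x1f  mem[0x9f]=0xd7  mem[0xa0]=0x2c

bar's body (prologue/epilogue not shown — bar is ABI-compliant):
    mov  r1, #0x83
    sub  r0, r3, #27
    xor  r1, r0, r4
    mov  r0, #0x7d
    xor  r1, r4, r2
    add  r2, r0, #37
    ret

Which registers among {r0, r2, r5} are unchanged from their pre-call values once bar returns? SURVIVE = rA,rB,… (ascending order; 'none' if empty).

SURVIVE = r0,r5

prologue: push r0 → mem[0xa0]=0xaa, sp=0xa0
prologue: push r1 → mem[0x9f]=0x43, sp=0x9f
body[0] mov  r1, #0x83 → r1=0x83
body[1] sub  r0, r3, #27 → r0=0x97
body[2] xor  r1, r0, r4 → r1=0x9a
body[3] mov  r0, #0x7d → r0=0x7d
body[4] xor  r1, r4, r2 → r1=0x39
body[5] add  r2, r0, #37 → r2=0xa2
epilogue: pop r1=0x43, sp=0xa0
epilogue: pop r0=0xaa, sp=0xa1
r0: callee-saved, written=True
r2: caller-saved, written=True
r5: callee-saved, written=False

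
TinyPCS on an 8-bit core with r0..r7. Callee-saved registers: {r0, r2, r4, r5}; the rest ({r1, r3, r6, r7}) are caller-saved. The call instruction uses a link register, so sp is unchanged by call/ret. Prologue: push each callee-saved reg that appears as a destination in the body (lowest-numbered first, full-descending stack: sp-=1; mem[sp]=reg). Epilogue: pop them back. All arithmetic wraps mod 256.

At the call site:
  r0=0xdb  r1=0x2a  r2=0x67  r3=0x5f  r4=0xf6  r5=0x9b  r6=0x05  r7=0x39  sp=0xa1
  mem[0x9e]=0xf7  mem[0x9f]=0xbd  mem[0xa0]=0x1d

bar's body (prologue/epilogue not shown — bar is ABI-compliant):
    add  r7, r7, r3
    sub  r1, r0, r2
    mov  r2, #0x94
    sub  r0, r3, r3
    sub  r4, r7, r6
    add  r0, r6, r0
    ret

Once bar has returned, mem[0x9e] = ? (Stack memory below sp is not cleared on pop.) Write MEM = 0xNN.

prologue: push r0 -> mem[0xa0]=0xdb, sp=0xa0
prologue: push r2 -> mem[0x9f]=0x67, sp=0x9f
prologue: push r4 -> mem[0x9e]=0xf6, sp=0x9e
body[0] add  r7, r7, r3 -> r7=0x98
body[1] sub  r1, r0, r2 -> r1=0x74
body[2] mov  r2, #0x94 -> r2=0x94
body[3] sub  r0, r3, r3 -> r0=0x00
body[4] sub  r4, r7, r6 -> r4=0x93
body[5] add  r0, r6, r0 -> r0=0x05
epilogue: pop r4=0xf6, sp=0x9f
epilogue: pop r2=0x67, sp=0xa0
epilogue: pop r0=0xdb, sp=0xa1
prologue pushed ['r0', 'r2', 'r4'] at ['0xa0', '0x9f', '0x9e']

MEM = 0xf6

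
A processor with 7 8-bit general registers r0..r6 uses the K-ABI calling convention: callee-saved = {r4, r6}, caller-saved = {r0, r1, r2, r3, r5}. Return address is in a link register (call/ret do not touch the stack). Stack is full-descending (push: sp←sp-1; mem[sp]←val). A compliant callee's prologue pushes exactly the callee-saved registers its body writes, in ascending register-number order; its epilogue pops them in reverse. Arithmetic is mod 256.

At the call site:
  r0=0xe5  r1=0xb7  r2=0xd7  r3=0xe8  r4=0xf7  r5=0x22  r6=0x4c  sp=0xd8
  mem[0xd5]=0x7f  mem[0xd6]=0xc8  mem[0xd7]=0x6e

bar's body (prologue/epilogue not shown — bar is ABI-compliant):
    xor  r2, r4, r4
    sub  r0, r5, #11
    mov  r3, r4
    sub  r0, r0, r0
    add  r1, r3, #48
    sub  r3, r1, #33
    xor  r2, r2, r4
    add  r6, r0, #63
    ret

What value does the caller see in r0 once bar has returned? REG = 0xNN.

prologue: push r6 → mem[0xd7]=0x4c, sp=0xd7
body[0] xor  r2, r4, r4 → r2=0x00
body[1] sub  r0, r5, #11 → r0=0x17
body[2] mov  r3, r4 → r3=0xf7
body[3] sub  r0, r0, r0 → r0=0x00
body[4] add  r1, r3, #48 → r1=0x27
body[5] sub  r3, r1, #33 → r3=0x06
body[6] xor  r2, r2, r4 → r2=0xf7
body[7] add  r6, r0, #63 → r6=0x3f
epilogue: pop r6=0x4c, sp=0xd8
r0 is caller-saved → body value

REG = 0x00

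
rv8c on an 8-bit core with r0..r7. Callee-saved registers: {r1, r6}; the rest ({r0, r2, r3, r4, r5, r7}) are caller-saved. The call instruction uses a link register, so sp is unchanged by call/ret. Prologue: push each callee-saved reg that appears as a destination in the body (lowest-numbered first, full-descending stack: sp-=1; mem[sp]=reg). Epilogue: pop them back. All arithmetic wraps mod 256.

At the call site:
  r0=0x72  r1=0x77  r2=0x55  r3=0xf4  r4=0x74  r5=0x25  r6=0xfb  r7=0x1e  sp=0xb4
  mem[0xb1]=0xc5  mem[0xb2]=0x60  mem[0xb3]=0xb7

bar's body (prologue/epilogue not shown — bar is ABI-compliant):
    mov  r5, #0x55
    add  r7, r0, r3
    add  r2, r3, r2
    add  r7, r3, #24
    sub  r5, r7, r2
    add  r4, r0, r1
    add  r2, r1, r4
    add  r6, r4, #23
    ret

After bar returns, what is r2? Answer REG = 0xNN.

prologue: push r6 → mem[0xb3]=0xfb, sp=0xb3
body[0] mov  r5, #0x55 → r5=0x55
body[1] add  r7, r0, r3 → r7=0x66
body[2] add  r2, r3, r2 → r2=0x49
body[3] add  r7, r3, #24 → r7=0x0c
body[4] sub  r5, r7, r2 → r5=0xc3
body[5] add  r4, r0, r1 → r4=0xe9
body[6] add  r2, r1, r4 → r2=0x60
body[7] add  r6, r4, #23 → r6=0x00
epilogue: pop r6=0xfb, sp=0xb4
r2 is caller-saved → body value

REG = 0x60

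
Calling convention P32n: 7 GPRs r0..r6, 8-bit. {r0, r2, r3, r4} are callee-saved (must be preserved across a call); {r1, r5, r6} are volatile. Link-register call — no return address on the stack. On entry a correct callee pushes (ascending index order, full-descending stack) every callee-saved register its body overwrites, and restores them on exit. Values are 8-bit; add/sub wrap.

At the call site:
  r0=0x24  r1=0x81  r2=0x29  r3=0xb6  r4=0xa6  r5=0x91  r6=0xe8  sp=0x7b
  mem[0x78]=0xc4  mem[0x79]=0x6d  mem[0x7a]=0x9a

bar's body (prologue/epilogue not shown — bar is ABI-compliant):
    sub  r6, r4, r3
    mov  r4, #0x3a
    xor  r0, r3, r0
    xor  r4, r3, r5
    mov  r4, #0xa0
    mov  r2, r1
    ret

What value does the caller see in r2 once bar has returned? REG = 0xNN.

REG = 0x29

prologue: push r0 -> mem[0x7a]=0x24, sp=0x7a
prologue: push r2 -> mem[0x79]=0x29, sp=0x79
prologue: push r4 -> mem[0x78]=0xa6, sp=0x78
body[0] sub  r6, r4, r3 -> r6=0xf0
body[1] mov  r4, #0x3a -> r4=0x3a
body[2] xor  r0, r3, r0 -> r0=0x92
body[3] xor  r4, r3, r5 -> r4=0x27
body[4] mov  r4, #0xa0 -> r4=0xa0
body[5] mov  r2, r1 -> r2=0x81
epilogue: pop r4=0xa6, sp=0x79
epilogue: pop r2=0x29, sp=0x7a
epilogue: pop r0=0x24, sp=0x7b
r2 is callee-saved -> restored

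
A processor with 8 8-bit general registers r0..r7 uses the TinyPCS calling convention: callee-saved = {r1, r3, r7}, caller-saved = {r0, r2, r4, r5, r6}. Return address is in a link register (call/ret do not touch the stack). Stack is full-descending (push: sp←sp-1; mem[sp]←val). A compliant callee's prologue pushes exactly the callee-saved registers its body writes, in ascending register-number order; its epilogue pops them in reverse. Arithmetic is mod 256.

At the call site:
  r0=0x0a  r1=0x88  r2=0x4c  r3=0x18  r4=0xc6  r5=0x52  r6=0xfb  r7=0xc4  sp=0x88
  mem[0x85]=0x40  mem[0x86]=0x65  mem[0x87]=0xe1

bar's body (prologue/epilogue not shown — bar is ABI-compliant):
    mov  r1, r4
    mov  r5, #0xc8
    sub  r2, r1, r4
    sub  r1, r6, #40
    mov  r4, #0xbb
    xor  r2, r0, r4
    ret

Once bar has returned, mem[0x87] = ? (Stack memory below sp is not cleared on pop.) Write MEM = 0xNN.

MEM = 0x88

prologue: push r1 -> mem[0x87]=0x88, sp=0x87
body[0] mov  r1, r4 -> r1=0xc6
body[1] mov  r5, #0xc8 -> r5=0xc8
body[2] sub  r2, r1, r4 -> r2=0x00
body[3] sub  r1, r6, #40 -> r1=0xd3
body[4] mov  r4, #0xbb -> r4=0xbb
body[5] xor  r2, r0, r4 -> r2=0xb1
epilogue: pop r1=0x88, sp=0x88
prologue pushed ['r1'] at ['0x87']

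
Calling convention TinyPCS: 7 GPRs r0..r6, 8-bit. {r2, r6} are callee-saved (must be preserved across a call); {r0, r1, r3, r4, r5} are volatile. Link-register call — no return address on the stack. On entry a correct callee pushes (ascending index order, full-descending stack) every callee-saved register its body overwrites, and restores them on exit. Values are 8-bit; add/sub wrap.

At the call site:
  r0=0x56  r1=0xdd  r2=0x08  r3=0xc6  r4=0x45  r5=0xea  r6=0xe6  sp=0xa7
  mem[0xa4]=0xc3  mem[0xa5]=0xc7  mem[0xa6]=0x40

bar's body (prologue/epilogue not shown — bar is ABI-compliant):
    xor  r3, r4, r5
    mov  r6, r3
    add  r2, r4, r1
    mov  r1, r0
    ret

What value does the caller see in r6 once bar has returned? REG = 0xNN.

prologue: push r2 → mem[0xa6]=0x08, sp=0xa6
prologue: push r6 → mem[0xa5]=0xe6, sp=0xa5
body[0] xor  r3, r4, r5 → r3=0xaf
body[1] mov  r6, r3 → r6=0xaf
body[2] add  r2, r4, r1 → r2=0x22
body[3] mov  r1, r0 → r1=0x56
epilogue: pop r6=0xe6, sp=0xa6
epilogue: pop r2=0x08, sp=0xa7
r6 is callee-saved → restored

REG = 0xe6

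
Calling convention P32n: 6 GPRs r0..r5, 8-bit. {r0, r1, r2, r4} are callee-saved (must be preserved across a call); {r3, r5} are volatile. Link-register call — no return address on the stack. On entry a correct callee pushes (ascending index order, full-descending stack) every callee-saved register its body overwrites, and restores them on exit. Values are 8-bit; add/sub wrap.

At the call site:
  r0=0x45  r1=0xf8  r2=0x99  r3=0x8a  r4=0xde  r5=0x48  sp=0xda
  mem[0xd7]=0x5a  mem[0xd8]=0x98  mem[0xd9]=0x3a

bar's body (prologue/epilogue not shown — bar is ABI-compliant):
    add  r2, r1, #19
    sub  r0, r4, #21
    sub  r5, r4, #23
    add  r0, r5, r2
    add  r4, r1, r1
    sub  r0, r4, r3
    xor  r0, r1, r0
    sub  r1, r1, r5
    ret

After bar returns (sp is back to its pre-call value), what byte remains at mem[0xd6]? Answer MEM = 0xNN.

MEM = 0xde

prologue: push r0 -> mem[0xd9]=0x45, sp=0xd9
prologue: push r1 -> mem[0xd8]=0xf8, sp=0xd8
prologue: push r2 -> mem[0xd7]=0x99, sp=0xd7
prologue: push r4 -> mem[0xd6]=0xde, sp=0xd6
body[0] add  r2, r1, #19 -> r2=0x0b
body[1] sub  r0, r4, #21 -> r0=0xc9
body[2] sub  r5, r4, #23 -> r5=0xc7
body[3] add  r0, r5, r2 -> r0=0xd2
body[4] add  r4, r1, r1 -> r4=0xf0
body[5] sub  r0, r4, r3 -> r0=0x66
body[6] xor  r0, r1, r0 -> r0=0x9e
body[7] sub  r1, r1, r5 -> r1=0x31
epilogue: pop r4=0xde, sp=0xd7
epilogue: pop r2=0x99, sp=0xd8
epilogue: pop r1=0xf8, sp=0xd9
epilogue: pop r0=0x45, sp=0xda
prologue pushed ['r0', 'r1', 'r2', 'r4'] at ['0xd9', '0xd8', '0xd7', '0xd6']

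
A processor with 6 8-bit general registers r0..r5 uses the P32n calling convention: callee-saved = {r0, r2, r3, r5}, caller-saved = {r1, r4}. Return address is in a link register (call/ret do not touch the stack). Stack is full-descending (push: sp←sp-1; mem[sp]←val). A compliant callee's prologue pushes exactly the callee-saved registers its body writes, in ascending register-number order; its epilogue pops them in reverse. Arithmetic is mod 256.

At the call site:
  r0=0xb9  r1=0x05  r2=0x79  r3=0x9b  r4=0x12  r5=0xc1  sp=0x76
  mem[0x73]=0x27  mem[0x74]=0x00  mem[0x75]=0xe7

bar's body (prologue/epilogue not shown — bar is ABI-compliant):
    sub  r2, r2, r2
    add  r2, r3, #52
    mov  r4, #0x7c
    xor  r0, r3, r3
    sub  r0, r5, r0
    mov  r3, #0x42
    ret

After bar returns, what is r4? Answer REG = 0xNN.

prologue: push r0 -> mem[0x75]=0xb9, sp=0x75
prologue: push r2 -> mem[0x74]=0x79, sp=0x74
prologue: push r3 -> mem[0x73]=0x9b, sp=0x73
body[0] sub  r2, r2, r2 -> r2=0x00
body[1] add  r2, r3, #52 -> r2=0xcf
body[2] mov  r4, #0x7c -> r4=0x7c
body[3] xor  r0, r3, r3 -> r0=0x00
body[4] sub  r0, r5, r0 -> r0=0xc1
body[5] mov  r3, #0x42 -> r3=0x42
epilogue: pop r3=0x9b, sp=0x74
epilogue: pop r2=0x79, sp=0x75
epilogue: pop r0=0xb9, sp=0x76
r4 is caller-saved -> body value

REG = 0x7c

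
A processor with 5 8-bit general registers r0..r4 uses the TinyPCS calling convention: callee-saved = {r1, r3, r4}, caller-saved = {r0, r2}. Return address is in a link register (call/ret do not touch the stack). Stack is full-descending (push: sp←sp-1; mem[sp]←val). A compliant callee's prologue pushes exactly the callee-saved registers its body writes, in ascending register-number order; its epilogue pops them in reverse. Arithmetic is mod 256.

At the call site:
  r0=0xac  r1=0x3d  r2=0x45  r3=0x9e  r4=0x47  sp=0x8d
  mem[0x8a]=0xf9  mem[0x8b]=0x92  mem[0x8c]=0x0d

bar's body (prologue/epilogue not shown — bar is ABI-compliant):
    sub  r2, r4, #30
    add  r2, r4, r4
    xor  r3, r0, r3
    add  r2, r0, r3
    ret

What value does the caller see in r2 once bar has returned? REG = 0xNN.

prologue: push r3 -> mem[0x8c]=0x9e, sp=0x8c
body[0] sub  r2, r4, #30 -> r2=0x29
body[1] add  r2, r4, r4 -> r2=0x8e
body[2] xor  r3, r0, r3 -> r3=0x32
body[3] add  r2, r0, r3 -> r2=0xde
epilogue: pop r3=0x9e, sp=0x8d
r2 is caller-saved -> body value

REG = 0xde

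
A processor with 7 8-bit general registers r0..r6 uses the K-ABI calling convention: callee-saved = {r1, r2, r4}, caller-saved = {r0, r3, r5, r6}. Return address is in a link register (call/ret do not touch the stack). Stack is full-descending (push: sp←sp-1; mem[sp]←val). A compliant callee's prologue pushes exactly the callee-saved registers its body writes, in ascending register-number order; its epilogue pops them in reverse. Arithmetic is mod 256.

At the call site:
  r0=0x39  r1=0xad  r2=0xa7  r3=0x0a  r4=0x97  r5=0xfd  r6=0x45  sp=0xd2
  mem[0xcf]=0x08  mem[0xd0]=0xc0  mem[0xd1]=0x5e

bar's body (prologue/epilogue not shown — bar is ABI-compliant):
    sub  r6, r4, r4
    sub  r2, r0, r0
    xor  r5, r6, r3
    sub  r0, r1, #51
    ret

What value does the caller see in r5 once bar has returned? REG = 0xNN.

prologue: push r2 -> mem[0xd1]=0xa7, sp=0xd1
body[0] sub  r6, r4, r4 -> r6=0x00
body[1] sub  r2, r0, r0 -> r2=0x00
body[2] xor  r5, r6, r3 -> r5=0x0a
body[3] sub  r0, r1, #51 -> r0=0x7a
epilogue: pop r2=0xa7, sp=0xd2
r5 is caller-saved -> body value

REG = 0x0a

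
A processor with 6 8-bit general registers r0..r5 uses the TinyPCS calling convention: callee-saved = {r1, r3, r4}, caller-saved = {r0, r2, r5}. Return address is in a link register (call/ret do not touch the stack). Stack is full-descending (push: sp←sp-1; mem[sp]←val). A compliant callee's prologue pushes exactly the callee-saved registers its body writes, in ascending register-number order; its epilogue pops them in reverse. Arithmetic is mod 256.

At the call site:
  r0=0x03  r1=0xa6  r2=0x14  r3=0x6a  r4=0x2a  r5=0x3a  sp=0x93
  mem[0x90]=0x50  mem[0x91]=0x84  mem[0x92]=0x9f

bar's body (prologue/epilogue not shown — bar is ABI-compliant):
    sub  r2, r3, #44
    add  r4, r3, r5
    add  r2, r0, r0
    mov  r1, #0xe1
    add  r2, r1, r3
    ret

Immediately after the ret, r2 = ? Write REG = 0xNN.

prologue: push r1 → mem[0x92]=0xa6, sp=0x92
prologue: push r4 → mem[0x91]=0x2a, sp=0x91
body[0] sub  r2, r3, #44 → r2=0x3e
body[1] add  r4, r3, r5 → r4=0xa4
body[2] add  r2, r0, r0 → r2=0x06
body[3] mov  r1, #0xe1 → r1=0xe1
body[4] add  r2, r1, r3 → r2=0x4b
epilogue: pop r4=0x2a, sp=0x92
epilogue: pop r1=0xa6, sp=0x93
r2 is caller-saved → body value

REG = 0x4b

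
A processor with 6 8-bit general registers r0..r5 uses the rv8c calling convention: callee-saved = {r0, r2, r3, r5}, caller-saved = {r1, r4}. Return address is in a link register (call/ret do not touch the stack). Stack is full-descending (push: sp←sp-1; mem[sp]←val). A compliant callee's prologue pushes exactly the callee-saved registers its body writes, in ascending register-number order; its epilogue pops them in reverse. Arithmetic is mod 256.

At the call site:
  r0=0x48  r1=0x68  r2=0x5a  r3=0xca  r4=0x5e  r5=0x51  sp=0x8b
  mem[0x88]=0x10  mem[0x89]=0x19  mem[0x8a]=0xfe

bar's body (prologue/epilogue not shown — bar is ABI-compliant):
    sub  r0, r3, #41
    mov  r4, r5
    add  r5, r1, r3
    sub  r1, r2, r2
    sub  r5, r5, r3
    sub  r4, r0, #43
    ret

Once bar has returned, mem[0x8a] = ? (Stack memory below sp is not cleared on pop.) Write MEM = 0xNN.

MEM = 0x48

prologue: push r0 -> mem[0x8a]=0x48, sp=0x8a
prologue: push r5 -> mem[0x89]=0x51, sp=0x89
body[0] sub  r0, r3, #41 -> r0=0xa1
body[1] mov  r4, r5 -> r4=0x51
body[2] add  r5, r1, r3 -> r5=0x32
body[3] sub  r1, r2, r2 -> r1=0x00
body[4] sub  r5, r5, r3 -> r5=0x68
body[5] sub  r4, r0, #43 -> r4=0x76
epilogue: pop r5=0x51, sp=0x8a
epilogue: pop r0=0x48, sp=0x8b
prologue pushed ['r0', 'r5'] at ['0x8a', '0x89']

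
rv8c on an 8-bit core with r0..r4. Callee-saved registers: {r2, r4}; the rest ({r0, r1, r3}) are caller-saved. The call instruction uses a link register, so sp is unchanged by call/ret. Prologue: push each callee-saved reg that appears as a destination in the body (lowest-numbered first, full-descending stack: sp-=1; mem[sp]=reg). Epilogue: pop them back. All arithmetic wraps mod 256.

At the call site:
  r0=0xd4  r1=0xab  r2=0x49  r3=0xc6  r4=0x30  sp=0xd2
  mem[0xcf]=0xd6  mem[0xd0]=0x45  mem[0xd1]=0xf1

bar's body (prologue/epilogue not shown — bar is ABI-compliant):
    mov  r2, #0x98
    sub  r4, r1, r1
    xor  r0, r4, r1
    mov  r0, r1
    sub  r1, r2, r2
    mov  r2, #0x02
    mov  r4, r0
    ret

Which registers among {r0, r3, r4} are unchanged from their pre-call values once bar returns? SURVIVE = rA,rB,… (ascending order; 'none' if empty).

SURVIVE = r3,r4

prologue: push r2 → mem[0xd1]=0x49, sp=0xd1
prologue: push r4 → mem[0xd0]=0x30, sp=0xd0
body[0] mov  r2, #0x98 → r2=0x98
body[1] sub  r4, r1, r1 → r4=0x00
body[2] xor  r0, r4, r1 → r0=0xab
body[3] mov  r0, r1 → r0=0xab
body[4] sub  r1, r2, r2 → r1=0x00
body[5] mov  r2, #0x02 → r2=0x02
body[6] mov  r4, r0 → r4=0xab
epilogue: pop r4=0x30, sp=0xd1
epilogue: pop r2=0x49, sp=0xd2
r0: caller-saved, written=True
r3: caller-saved, written=False
r4: callee-saved, written=True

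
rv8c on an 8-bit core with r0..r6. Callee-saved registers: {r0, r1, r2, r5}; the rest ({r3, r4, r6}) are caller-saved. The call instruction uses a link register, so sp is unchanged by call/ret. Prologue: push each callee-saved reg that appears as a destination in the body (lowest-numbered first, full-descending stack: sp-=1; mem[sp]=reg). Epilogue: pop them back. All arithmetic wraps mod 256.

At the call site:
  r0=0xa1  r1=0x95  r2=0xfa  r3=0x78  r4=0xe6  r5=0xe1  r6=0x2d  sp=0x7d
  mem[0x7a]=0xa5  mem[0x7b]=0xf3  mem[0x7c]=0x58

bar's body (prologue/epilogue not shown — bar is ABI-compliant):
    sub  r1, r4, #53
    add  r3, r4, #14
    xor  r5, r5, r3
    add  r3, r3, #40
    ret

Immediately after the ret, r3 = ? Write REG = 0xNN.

prologue: push r1 → mem[0x7c]=0x95, sp=0x7c
prologue: push r5 → mem[0x7b]=0xe1, sp=0x7b
body[0] sub  r1, r4, #53 → r1=0xb1
body[1] add  r3, r4, #14 → r3=0xf4
body[2] xor  r5, r5, r3 → r5=0x15
body[3] add  r3, r3, #40 → r3=0x1c
epilogue: pop r5=0xe1, sp=0x7c
epilogue: pop r1=0x95, sp=0x7d
r3 is caller-saved → body value

REG = 0x1c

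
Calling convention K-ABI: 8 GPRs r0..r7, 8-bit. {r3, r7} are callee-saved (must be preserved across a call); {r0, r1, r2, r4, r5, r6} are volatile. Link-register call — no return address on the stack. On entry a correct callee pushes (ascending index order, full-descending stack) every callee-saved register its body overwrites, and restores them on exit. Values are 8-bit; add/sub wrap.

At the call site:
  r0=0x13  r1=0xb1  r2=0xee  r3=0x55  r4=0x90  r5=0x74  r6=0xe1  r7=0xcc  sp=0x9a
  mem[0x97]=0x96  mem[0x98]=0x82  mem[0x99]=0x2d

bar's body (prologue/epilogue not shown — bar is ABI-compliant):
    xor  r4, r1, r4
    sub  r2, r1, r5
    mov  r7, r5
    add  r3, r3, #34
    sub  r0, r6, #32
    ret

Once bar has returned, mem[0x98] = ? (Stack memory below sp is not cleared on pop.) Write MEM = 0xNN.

MEM = 0xcc

prologue: push r3 -> mem[0x99]=0x55, sp=0x99
prologue: push r7 -> mem[0x98]=0xcc, sp=0x98
body[0] xor  r4, r1, r4 -> r4=0x21
body[1] sub  r2, r1, r5 -> r2=0x3d
body[2] mov  r7, r5 -> r7=0x74
body[3] add  r3, r3, #34 -> r3=0x77
body[4] sub  r0, r6, #32 -> r0=0xc1
epilogue: pop r7=0xcc, sp=0x99
epilogue: pop r3=0x55, sp=0x9a
prologue pushed ['r3', 'r7'] at ['0x99', '0x98']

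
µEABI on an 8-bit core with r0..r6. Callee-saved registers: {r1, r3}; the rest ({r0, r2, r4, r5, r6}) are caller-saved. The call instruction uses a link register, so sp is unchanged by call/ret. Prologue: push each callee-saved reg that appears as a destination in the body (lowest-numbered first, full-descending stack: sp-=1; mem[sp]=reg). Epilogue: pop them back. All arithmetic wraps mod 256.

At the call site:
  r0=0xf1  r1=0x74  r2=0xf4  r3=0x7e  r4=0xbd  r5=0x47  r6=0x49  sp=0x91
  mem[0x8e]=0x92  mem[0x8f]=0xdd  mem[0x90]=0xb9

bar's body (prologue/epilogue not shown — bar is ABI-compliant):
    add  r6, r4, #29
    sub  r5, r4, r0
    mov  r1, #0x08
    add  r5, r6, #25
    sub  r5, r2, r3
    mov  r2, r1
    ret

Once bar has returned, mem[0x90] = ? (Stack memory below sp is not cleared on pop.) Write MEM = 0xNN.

MEM = 0x74

prologue: push r1 -> mem[0x90]=0x74, sp=0x90
body[0] add  r6, r4, #29 -> r6=0xda
body[1] sub  r5, r4, r0 -> r5=0xcc
body[2] mov  r1, #0x08 -> r1=0x08
body[3] add  r5, r6, #25 -> r5=0xf3
body[4] sub  r5, r2, r3 -> r5=0x76
body[5] mov  r2, r1 -> r2=0x08
epilogue: pop r1=0x74, sp=0x91
prologue pushed ['r1'] at ['0x90']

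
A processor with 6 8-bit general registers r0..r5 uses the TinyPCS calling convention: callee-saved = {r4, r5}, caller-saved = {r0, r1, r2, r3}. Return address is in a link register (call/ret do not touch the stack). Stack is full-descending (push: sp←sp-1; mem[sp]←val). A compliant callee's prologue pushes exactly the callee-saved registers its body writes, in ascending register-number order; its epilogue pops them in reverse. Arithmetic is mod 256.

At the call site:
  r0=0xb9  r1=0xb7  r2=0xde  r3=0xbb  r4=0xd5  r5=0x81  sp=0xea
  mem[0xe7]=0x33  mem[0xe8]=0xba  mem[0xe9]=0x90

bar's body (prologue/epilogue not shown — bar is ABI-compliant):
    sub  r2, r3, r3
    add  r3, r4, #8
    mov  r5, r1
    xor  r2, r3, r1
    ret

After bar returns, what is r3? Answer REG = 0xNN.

REG = 0xdd

prologue: push r5 -> mem[0xe9]=0x81, sp=0xe9
body[0] sub  r2, r3, r3 -> r2=0x00
body[1] add  r3, r4, #8 -> r3=0xdd
body[2] mov  r5, r1 -> r5=0xb7
body[3] xor  r2, r3, r1 -> r2=0x6a
epilogue: pop r5=0x81, sp=0xea
r3 is caller-saved -> body value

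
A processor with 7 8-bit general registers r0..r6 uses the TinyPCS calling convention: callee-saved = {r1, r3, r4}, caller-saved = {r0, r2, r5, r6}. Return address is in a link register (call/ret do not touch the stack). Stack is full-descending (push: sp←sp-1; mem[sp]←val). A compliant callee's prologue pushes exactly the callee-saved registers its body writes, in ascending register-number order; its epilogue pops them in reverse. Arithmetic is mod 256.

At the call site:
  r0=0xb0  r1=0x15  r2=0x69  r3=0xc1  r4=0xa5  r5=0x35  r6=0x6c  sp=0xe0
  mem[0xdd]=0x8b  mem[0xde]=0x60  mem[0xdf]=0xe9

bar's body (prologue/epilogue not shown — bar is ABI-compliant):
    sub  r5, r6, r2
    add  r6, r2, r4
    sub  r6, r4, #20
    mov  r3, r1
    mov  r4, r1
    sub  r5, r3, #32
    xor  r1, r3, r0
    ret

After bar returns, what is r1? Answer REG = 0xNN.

prologue: push r1 -> mem[0xdf]=0x15, sp=0xdf
prologue: push r3 -> mem[0xde]=0xc1, sp=0xde
prologue: push r4 -> mem[0xdd]=0xa5, sp=0xdd
body[0] sub  r5, r6, r2 -> r5=0x03
body[1] add  r6, r2, r4 -> r6=0x0e
body[2] sub  r6, r4, #20 -> r6=0x91
body[3] mov  r3, r1 -> r3=0x15
body[4] mov  r4, r1 -> r4=0x15
body[5] sub  r5, r3, #32 -> r5=0xf5
body[6] xor  r1, r3, r0 -> r1=0xa5
epilogue: pop r4=0xa5, sp=0xde
epilogue: pop r3=0xc1, sp=0xdf
epilogue: pop r1=0x15, sp=0xe0
r1 is callee-saved -> restored

REG = 0x15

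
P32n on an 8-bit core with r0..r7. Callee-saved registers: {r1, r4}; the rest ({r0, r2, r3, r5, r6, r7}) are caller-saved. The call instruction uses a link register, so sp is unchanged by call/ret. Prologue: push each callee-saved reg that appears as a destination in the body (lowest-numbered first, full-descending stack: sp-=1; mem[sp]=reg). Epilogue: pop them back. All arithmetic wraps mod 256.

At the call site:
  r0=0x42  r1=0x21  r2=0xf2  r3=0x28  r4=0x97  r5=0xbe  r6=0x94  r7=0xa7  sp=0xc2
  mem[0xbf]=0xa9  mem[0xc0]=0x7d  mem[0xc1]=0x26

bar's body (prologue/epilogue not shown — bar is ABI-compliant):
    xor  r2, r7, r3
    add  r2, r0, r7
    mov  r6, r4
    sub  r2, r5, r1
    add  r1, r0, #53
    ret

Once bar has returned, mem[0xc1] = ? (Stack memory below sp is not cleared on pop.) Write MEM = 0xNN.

MEM = 0x21

prologue: push r1 -> mem[0xc1]=0x21, sp=0xc1
body[0] xor  r2, r7, r3 -> r2=0x8f
body[1] add  r2, r0, r7 -> r2=0xe9
body[2] mov  r6, r4 -> r6=0x97
body[3] sub  r2, r5, r1 -> r2=0x9d
body[4] add  r1, r0, #53 -> r1=0x77
epilogue: pop r1=0x21, sp=0xc2
prologue pushed ['r1'] at ['0xc1']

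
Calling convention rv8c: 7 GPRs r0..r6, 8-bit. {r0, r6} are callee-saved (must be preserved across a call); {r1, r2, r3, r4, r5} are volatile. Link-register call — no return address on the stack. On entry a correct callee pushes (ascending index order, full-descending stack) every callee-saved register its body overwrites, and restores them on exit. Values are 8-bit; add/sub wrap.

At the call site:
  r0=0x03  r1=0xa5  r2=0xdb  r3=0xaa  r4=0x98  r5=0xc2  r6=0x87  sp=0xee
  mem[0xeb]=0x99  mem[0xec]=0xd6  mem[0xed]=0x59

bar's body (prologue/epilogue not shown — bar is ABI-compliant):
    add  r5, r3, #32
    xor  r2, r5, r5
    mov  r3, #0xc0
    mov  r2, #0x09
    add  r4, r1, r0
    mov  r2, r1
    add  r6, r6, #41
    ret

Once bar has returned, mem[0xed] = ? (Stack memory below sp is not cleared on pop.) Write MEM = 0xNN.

MEM = 0x87

prologue: push r6 → mem[0xed]=0x87, sp=0xed
body[0] add  r5, r3, #32 → r5=0xca
body[1] xor  r2, r5, r5 → r2=0x00
body[2] mov  r3, #0xc0 → r3=0xc0
body[3] mov  r2, #0x09 → r2=0x09
body[4] add  r4, r1, r0 → r4=0xa8
body[5] mov  r2, r1 → r2=0xa5
body[6] add  r6, r6, #41 → r6=0xb0
epilogue: pop r6=0x87, sp=0xee
prologue pushed ['r6'] at ['0xed']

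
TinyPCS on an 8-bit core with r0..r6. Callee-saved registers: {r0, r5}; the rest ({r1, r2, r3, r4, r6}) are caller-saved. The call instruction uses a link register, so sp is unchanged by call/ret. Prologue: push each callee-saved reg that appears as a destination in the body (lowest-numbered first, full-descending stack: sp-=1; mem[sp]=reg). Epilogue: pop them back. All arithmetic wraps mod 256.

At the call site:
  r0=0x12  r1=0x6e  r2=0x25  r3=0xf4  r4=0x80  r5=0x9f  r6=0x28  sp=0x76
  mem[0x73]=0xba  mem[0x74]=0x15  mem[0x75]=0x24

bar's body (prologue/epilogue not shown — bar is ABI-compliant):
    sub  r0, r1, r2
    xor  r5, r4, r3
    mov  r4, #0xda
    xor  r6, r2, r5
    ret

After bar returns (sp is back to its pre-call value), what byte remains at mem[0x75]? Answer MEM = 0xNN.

MEM = 0x12

prologue: push r0 -> mem[0x75]=0x12, sp=0x75
prologue: push r5 -> mem[0x74]=0x9f, sp=0x74
body[0] sub  r0, r1, r2 -> r0=0x49
body[1] xor  r5, r4, r3 -> r5=0x74
body[2] mov  r4, #0xda -> r4=0xda
body[3] xor  r6, r2, r5 -> r6=0x51
epilogue: pop r5=0x9f, sp=0x75
epilogue: pop r0=0x12, sp=0x76
prologue pushed ['r0', 'r5'] at ['0x75', '0x74']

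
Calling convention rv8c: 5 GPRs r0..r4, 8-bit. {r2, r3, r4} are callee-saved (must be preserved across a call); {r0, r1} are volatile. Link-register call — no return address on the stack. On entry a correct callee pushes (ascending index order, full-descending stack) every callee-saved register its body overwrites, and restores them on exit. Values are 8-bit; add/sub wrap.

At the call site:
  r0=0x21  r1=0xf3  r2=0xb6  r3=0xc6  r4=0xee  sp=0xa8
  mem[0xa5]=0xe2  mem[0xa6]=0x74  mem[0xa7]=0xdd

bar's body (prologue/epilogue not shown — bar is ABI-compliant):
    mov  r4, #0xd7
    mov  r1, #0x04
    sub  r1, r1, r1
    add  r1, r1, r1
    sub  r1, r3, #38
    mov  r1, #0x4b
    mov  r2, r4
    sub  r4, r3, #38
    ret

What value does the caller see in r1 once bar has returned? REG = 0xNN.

REG = 0x4b

prologue: push r2 -> mem[0xa7]=0xb6, sp=0xa7
prologue: push r4 -> mem[0xa6]=0xee, sp=0xa6
body[0] mov  r4, #0xd7 -> r4=0xd7
body[1] mov  r1, #0x04 -> r1=0x04
body[2] sub  r1, r1, r1 -> r1=0x00
body[3] add  r1, r1, r1 -> r1=0x00
body[4] sub  r1, r3, #38 -> r1=0xa0
body[5] mov  r1, #0x4b -> r1=0x4b
body[6] mov  r2, r4 -> r2=0xd7
body[7] sub  r4, r3, #38 -> r4=0xa0
epilogue: pop r4=0xee, sp=0xa7
epilogue: pop r2=0xb6, sp=0xa8
r1 is caller-saved -> body value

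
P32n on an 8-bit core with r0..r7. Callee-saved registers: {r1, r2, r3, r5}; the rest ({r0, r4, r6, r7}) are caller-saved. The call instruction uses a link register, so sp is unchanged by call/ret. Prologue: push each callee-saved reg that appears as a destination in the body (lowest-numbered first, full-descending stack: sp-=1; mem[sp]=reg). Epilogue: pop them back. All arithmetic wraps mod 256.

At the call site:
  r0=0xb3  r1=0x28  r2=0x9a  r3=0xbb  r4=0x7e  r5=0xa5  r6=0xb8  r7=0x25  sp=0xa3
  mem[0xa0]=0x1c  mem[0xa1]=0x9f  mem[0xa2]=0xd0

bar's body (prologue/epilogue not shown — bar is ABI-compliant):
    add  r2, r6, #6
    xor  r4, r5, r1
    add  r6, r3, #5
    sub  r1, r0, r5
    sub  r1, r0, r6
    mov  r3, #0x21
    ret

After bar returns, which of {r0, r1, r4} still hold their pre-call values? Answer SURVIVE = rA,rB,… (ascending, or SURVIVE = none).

prologue: push r1 → mem[0xa2]=0x28, sp=0xa2
prologue: push r2 → mem[0xa1]=0x9a, sp=0xa1
prologue: push r3 → mem[0xa0]=0xbb, sp=0xa0
body[0] add  r2, r6, #6 → r2=0xbe
body[1] xor  r4, r5, r1 → r4=0x8d
body[2] add  r6, r3, #5 → r6=0xc0
body[3] sub  r1, r0, r5 → r1=0x0e
body[4] sub  r1, r0, r6 → r1=0xf3
body[5] mov  r3, #0x21 → r3=0x21
epilogue: pop r3=0xbb, sp=0xa1
epilogue: pop r2=0x9a, sp=0xa2
epilogue: pop r1=0x28, sp=0xa3
r0: caller-saved, written=False
r1: callee-saved, written=True
r4: caller-saved, written=True

SURVIVE = r0,r1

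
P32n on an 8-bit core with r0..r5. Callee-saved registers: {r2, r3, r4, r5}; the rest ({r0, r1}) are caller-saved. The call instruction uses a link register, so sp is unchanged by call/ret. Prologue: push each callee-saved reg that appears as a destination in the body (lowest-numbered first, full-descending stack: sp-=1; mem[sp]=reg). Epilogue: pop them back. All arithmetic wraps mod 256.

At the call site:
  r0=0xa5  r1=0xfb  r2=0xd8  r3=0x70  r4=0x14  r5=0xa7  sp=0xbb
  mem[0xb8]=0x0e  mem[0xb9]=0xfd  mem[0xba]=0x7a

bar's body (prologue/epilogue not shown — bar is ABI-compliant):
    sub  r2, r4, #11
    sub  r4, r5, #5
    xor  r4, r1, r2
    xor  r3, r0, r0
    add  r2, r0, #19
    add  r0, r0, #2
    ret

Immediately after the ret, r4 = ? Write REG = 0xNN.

prologue: push r2 → mem[0xba]=0xd8, sp=0xba
prologue: push r3 → mem[0xb9]=0x70, sp=0xb9
prologue: push r4 → mem[0xb8]=0x14, sp=0xb8
body[0] sub  r2, r4, #11 → r2=0x09
body[1] sub  r4, r5, #5 → r4=0xa2
body[2] xor  r4, r1, r2 → r4=0xf2
body[3] xor  r3, r0, r0 → r3=0x00
body[4] add  r2, r0, #19 → r2=0xb8
body[5] add  r0, r0, #2 → r0=0xa7
epilogue: pop r4=0x14, sp=0xb9
epilogue: pop r3=0x70, sp=0xba
epilogue: pop r2=0xd8, sp=0xbb
r4 is callee-saved → restored

REG = 0x14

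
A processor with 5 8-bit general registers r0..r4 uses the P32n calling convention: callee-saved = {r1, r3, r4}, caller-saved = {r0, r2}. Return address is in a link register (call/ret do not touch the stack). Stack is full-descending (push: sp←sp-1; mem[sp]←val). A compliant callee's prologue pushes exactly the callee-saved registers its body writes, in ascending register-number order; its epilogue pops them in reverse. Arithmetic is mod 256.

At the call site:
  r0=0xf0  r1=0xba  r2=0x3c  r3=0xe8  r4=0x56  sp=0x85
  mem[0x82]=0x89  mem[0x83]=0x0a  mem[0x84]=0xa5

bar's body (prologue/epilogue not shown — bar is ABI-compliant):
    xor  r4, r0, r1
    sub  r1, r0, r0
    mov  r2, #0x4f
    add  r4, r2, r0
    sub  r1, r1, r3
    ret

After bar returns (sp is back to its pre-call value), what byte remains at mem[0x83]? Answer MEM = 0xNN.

MEM = 0x56

prologue: push r1 → mem[0x84]=0xba, sp=0x84
prologue: push r4 → mem[0x83]=0x56, sp=0x83
body[0] xor  r4, r0, r1 → r4=0x4a
body[1] sub  r1, r0, r0 → r1=0x00
body[2] mov  r2, #0x4f → r2=0x4f
body[3] add  r4, r2, r0 → r4=0x3f
body[4] sub  r1, r1, r3 → r1=0x18
epilogue: pop r4=0x56, sp=0x84
epilogue: pop r1=0xba, sp=0x85
prologue pushed ['r1', 'r4'] at ['0x84', '0x83']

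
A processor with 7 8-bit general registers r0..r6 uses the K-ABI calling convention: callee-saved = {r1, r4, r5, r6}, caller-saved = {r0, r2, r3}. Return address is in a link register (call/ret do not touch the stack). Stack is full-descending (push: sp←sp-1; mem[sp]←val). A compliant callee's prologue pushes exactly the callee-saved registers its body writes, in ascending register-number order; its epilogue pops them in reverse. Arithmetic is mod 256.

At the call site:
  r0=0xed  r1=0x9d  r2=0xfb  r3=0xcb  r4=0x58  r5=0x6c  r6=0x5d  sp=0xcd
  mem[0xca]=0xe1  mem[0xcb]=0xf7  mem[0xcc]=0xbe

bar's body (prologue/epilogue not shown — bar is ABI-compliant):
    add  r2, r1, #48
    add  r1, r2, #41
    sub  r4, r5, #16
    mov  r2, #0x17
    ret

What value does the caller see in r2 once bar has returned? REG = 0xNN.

prologue: push r1 -> mem[0xcc]=0x9d, sp=0xcc
prologue: push r4 -> mem[0xcb]=0x58, sp=0xcb
body[0] add  r2, r1, #48 -> r2=0xcd
body[1] add  r1, r2, #41 -> r1=0xf6
body[2] sub  r4, r5, #16 -> r4=0x5c
body[3] mov  r2, #0x17 -> r2=0x17
epilogue: pop r4=0x58, sp=0xcc
epilogue: pop r1=0x9d, sp=0xcd
r2 is caller-saved -> body value

REG = 0x17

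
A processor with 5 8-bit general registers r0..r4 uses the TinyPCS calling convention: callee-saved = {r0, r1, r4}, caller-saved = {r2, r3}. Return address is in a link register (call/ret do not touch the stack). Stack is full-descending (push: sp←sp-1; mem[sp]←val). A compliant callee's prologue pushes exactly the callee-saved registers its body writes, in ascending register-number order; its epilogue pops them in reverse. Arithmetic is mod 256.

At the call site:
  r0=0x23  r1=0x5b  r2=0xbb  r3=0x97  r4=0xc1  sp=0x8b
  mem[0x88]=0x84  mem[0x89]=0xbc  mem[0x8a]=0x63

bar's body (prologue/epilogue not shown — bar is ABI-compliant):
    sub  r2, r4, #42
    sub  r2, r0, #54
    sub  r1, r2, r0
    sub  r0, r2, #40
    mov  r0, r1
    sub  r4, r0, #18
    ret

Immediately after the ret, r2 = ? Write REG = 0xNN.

prologue: push r0 → mem[0x8a]=0x23, sp=0x8a
prologue: push r1 → mem[0x89]=0x5b, sp=0x89
prologue: push r4 → mem[0x88]=0xc1, sp=0x88
body[0] sub  r2, r4, #42 → r2=0x97
body[1] sub  r2, r0, #54 → r2=0xed
body[2] sub  r1, r2, r0 → r1=0xca
body[3] sub  r0, r2, #40 → r0=0xc5
body[4] mov  r0, r1 → r0=0xca
body[5] sub  r4, r0, #18 → r4=0xb8
epilogue: pop r4=0xc1, sp=0x89
epilogue: pop r1=0x5b, sp=0x8a
epilogue: pop r0=0x23, sp=0x8b
r2 is caller-saved → body value

REG = 0xed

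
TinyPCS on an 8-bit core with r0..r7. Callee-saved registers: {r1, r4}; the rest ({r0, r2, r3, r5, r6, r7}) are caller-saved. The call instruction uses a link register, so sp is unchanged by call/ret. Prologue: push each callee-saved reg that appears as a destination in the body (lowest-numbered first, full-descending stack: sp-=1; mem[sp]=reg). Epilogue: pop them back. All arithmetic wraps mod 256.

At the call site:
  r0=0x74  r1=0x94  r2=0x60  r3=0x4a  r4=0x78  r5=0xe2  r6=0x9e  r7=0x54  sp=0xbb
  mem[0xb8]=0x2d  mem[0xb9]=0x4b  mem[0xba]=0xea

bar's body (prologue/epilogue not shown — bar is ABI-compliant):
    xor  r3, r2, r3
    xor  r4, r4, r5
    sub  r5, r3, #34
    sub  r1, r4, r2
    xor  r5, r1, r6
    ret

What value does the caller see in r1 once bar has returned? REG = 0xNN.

prologue: push r1 -> mem[0xba]=0x94, sp=0xba
prologue: push r4 -> mem[0xb9]=0x78, sp=0xb9
body[0] xor  r3, r2, r3 -> r3=0x2a
body[1] xor  r4, r4, r5 -> r4=0x9a
body[2] sub  r5, r3, #34 -> r5=0x08
body[3] sub  r1, r4, r2 -> r1=0x3a
body[4] xor  r5, r1, r6 -> r5=0xa4
epilogue: pop r4=0x78, sp=0xba
epilogue: pop r1=0x94, sp=0xbb
r1 is callee-saved -> restored

REG = 0x94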